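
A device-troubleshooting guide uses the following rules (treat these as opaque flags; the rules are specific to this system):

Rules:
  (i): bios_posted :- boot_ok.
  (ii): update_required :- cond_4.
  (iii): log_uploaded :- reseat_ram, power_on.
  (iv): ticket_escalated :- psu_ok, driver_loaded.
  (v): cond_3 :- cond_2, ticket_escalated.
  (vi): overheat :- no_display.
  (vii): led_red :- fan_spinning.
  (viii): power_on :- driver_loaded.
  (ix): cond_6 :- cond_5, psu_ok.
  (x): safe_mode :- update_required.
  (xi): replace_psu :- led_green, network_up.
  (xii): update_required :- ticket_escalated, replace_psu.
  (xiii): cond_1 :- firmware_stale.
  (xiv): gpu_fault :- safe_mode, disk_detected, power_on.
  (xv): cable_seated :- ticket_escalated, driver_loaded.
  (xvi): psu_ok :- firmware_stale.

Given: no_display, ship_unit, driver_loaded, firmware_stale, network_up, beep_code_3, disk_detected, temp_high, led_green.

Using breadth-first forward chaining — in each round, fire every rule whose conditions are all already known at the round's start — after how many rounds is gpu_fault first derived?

5

Round 1: (vi) [overheat :- no_display.]; (viii) [power_on :- driver_loaded.]; (xi) [replace_psu :- led_green, network_up.]; (xiii) [cond_1 :- firmware_stale.]; (xvi) [psu_ok :- firmware_stale.]. Adds overheat, power_on, replace_psu, cond_1, psu_ok.
Round 2: (iv) [ticket_escalated :- psu_ok, driver_loaded.]. Adds ticket_escalated.
Round 3: (xii) [update_required :- ticket_escalated, replace_psu.]; (xv) [cable_seated :- ticket_escalated, driver_loaded.]. Adds update_required, cable_seated.
Round 4: (x) [safe_mode :- update_required.]. Adds safe_mode.
Round 5: (xiv) [gpu_fault :- safe_mode, disk_detected, power_on.]. Adds gpu_fault.
gpu_fault first appears in round 5.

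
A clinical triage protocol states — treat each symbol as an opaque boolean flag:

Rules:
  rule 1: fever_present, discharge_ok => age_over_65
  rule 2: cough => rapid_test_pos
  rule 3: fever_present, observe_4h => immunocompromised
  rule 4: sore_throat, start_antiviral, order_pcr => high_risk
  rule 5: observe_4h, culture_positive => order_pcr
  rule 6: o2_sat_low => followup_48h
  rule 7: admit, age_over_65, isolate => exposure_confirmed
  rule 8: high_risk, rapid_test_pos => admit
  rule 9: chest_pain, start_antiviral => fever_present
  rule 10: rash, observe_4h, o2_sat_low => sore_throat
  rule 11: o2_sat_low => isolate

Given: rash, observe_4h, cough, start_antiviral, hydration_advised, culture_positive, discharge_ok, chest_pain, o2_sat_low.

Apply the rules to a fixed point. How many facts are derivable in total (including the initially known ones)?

20

Round 1 fires rule 2, rule 5, rule 6, rule 9, rule 10, rule 11, giving rapid_test_pos, order_pcr, followup_48h, fever_present, sore_throat, isolate.
Round 2 fires rule 1, rule 3, rule 4, giving age_over_65, immunocompromised, high_risk.
Round 3 fires rule 8, giving admit.
Round 4 fires rule 7, giving exposure_confirmed.
Closure: {admit, age_over_65, chest_pain, cough, culture_positive, discharge_ok, exposure_confirmed, fever_present, followup_48h, high_risk, hydration_advised, immunocompromised, isolate, o2_sat_low, observe_4h, order_pcr, rapid_test_pos, rash, sore_throat, start_antiviral} — 20 facts.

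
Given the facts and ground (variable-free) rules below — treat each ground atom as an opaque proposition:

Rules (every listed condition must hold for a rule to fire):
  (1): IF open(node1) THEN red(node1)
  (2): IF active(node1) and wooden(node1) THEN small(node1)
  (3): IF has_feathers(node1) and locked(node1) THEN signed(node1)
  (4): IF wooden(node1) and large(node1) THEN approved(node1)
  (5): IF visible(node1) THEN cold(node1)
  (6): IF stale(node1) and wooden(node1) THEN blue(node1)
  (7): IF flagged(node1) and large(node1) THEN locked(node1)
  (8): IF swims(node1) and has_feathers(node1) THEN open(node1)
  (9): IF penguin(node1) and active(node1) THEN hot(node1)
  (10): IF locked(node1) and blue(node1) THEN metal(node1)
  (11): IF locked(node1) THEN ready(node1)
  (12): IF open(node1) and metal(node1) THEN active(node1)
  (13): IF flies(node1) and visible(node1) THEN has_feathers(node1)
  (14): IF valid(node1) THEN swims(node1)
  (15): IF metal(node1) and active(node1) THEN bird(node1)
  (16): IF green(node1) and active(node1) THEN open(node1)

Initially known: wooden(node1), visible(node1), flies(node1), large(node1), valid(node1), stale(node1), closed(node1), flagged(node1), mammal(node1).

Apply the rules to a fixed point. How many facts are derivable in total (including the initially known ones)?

Round 1 — (4), (5), (6), (7), (13), (14), derive approved(node1), cold(node1), blue(node1), locked(node1), has_feathers(node1), swims(node1).
Round 2 — (3), (8), (10), (11), derive signed(node1), open(node1), metal(node1), ready(node1).
Round 3 — (1), (12), derive red(node1), active(node1).
Round 4 — (2), (15), derive small(node1), bird(node1).
Closure: {active(node1), approved(node1), bird(node1), blue(node1), closed(node1), cold(node1), flagged(node1), flies(node1), has_feathers(node1), large(node1), locked(node1), mammal(node1), metal(node1), open(node1), ready(node1), red(node1), signed(node1), small(node1), stale(node1), swims(node1), valid(node1), visible(node1), wooden(node1)} — 23 facts.

23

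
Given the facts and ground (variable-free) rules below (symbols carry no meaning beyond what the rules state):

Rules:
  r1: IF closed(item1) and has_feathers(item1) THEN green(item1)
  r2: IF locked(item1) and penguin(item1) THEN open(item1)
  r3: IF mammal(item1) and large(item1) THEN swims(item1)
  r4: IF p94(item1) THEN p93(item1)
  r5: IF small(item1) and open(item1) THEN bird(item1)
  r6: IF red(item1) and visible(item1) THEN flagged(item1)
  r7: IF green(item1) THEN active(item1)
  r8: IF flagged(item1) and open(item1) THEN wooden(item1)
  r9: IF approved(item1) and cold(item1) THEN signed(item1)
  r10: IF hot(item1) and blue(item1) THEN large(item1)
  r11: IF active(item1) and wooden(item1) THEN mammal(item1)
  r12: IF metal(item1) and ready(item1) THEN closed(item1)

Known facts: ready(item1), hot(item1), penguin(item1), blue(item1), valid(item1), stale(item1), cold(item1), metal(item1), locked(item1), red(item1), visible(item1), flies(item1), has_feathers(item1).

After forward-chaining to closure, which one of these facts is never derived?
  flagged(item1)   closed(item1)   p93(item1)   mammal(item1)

Round 1: r2 [IF locked(item1) and penguin(item1) THEN open(item1)]; r6 [IF red(item1) and visible(item1) THEN flagged(item1)]; r10 [IF hot(item1) and blue(item1) THEN large(item1)]; r12 [IF metal(item1) and ready(item1) THEN closed(item1)]. Adds open(item1), flagged(item1), large(item1), closed(item1).
Round 2: r1 [IF closed(item1) and has_feathers(item1) THEN green(item1)]; r8 [IF flagged(item1) and open(item1) THEN wooden(item1)]. Adds green(item1), wooden(item1).
Round 3: r7 [IF green(item1) THEN active(item1)]. Adds active(item1).
Round 4: r11 [IF active(item1) and wooden(item1) THEN mammal(item1)]. Adds mammal(item1).
Round 5: r3 [IF mammal(item1) and large(item1) THEN swims(item1)]. Adds swims(item1).
Derived: flagged(item1) (round 1), closed(item1) (round 1), mammal(item1) (round 4). p93(item1) never appears in any round.

p93(item1)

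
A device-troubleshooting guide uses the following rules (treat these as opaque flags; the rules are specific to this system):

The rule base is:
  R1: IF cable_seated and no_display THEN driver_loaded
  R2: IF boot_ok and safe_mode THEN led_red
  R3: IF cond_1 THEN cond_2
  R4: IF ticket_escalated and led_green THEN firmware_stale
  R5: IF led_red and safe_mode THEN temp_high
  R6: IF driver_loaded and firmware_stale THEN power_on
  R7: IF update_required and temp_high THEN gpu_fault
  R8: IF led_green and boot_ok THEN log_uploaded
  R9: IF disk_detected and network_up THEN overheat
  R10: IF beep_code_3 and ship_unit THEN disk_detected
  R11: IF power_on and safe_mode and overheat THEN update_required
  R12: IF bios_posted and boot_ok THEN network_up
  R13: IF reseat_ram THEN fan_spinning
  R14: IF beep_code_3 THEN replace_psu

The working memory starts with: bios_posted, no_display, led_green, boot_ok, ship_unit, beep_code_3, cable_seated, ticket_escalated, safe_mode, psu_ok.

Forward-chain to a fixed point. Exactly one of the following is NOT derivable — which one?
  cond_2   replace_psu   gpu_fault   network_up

cond_2

[1] R1 [IF cable_seated and no_display THEN driver_loaded]; R2 [IF boot_ok and safe_mode THEN led_red]; R4 [IF ticket_escalated and led_green THEN firmware_stale]; R8 [IF led_green and boot_ok THEN log_uploaded]; R10 [IF beep_code_3 and ship_unit THEN disk_detected]; R12 [IF bios_posted and boot_ok THEN network_up]; R14 [IF beep_code_3 THEN replace_psu]. ⇒ new: driver_loaded, led_red, firmware_stale, log_uploaded, disk_detected, network_up, replace_psu.
[2] R5 [IF led_red and safe_mode THEN temp_high]; R6 [IF driver_loaded and firmware_stale THEN power_on]; R9 [IF disk_detected and network_up THEN overheat]. ⇒ new: temp_high, power_on, overheat.
[3] R11 [IF power_on and safe_mode and overheat THEN update_required]. ⇒ new: update_required.
[4] R7 [IF update_required and temp_high THEN gpu_fault]. ⇒ new: gpu_fault.
Derived: network_up (round 1), gpu_fault (round 4), replace_psu (round 1). cond_2 never appears in any round.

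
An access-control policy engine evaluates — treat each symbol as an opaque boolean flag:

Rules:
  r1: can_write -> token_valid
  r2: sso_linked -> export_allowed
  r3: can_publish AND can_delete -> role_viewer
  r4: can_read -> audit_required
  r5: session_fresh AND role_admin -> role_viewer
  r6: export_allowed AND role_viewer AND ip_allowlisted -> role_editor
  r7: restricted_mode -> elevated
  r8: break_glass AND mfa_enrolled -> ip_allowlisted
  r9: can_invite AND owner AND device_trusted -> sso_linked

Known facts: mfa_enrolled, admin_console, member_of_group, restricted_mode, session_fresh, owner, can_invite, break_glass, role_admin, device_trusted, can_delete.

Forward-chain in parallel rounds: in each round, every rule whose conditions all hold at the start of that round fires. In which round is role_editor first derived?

3

Round 1: r5 [session_fresh AND role_admin -> role_viewer]; r7 [restricted_mode -> elevated]; r8 [break_glass AND mfa_enrolled -> ip_allowlisted]; r9 [can_invite AND owner AND device_trusted -> sso_linked]. Adds role_viewer, elevated, ip_allowlisted, sso_linked.
Round 2: r2 [sso_linked -> export_allowed]. Adds export_allowed.
Round 3: r6 [export_allowed AND role_viewer AND ip_allowlisted -> role_editor]. Adds role_editor.
role_editor first appears in round 3.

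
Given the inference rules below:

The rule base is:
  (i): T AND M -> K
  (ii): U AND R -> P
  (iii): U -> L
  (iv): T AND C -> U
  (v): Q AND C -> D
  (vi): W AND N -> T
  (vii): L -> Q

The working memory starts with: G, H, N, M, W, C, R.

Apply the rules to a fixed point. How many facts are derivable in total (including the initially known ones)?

[1] (vi) [W AND N -> T]. ⇒ new: T.
[2] (i) [T AND M -> K]; (iv) [T AND C -> U]. ⇒ new: K, U.
[3] (ii) [U AND R -> P]; (iii) [U -> L]. ⇒ new: P, L.
[4] (vii) [L -> Q]. ⇒ new: Q.
[5] (v) [Q AND C -> D]. ⇒ new: D.
Closure: {C, D, G, H, K, L, M, N, P, Q, R, T, U, W} — 14 facts.

14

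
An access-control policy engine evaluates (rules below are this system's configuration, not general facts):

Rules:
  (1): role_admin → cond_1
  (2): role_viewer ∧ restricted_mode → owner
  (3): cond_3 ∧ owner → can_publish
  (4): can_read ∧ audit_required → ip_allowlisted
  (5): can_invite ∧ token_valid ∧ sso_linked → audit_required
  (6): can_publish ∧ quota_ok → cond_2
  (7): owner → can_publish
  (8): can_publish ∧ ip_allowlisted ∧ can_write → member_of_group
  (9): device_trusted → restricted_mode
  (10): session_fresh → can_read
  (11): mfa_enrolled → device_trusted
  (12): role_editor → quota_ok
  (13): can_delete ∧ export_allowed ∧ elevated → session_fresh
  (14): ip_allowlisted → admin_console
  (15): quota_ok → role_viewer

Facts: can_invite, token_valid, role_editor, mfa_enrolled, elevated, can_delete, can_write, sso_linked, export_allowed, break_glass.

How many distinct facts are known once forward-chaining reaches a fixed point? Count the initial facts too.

Round 1 — (5), (11), (12), (13), derive audit_required, device_trusted, quota_ok, session_fresh.
Round 2 — (9), (10), (15), derive restricted_mode, can_read, role_viewer.
Round 3 — (2), (4), derive owner, ip_allowlisted.
Round 4 — (7), (14), derive can_publish, admin_console.
Round 5 — (6), (8), derive cond_2, member_of_group.
Closure: {admin_console, audit_required, break_glass, can_delete, can_invite, can_publish, can_read, can_write, cond_2, device_trusted, elevated, export_allowed, ip_allowlisted, member_of_group, mfa_enrolled, owner, quota_ok, restricted_mode, role_editor, role_viewer, session_fresh, sso_linked, token_valid} — 23 facts.

23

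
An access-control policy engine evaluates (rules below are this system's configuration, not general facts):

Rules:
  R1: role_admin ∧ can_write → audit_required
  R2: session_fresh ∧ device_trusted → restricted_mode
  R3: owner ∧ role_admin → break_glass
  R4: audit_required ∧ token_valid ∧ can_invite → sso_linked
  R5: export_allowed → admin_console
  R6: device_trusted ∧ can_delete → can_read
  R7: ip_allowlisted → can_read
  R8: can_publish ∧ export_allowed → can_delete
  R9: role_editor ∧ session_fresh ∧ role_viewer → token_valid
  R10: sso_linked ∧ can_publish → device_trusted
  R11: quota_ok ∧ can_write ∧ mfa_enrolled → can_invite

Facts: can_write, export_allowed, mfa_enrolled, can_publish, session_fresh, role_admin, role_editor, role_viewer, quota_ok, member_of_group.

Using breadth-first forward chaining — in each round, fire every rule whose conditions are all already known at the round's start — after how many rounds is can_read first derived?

4

[1] R1 [role_admin ∧ can_write → audit_required]; R5 [export_allowed → admin_console]; R8 [can_publish ∧ export_allowed → can_delete]; R9 [role_editor ∧ session_fresh ∧ role_viewer → token_valid]; R11 [quota_ok ∧ can_write ∧ mfa_enrolled → can_invite]. ⇒ new: audit_required, admin_console, can_delete, token_valid, can_invite.
[2] R4 [audit_required ∧ token_valid ∧ can_invite → sso_linked]. ⇒ new: sso_linked.
[3] R10 [sso_linked ∧ can_publish → device_trusted]. ⇒ new: device_trusted.
[4] R2 [session_fresh ∧ device_trusted → restricted_mode]; R6 [device_trusted ∧ can_delete → can_read]. ⇒ new: restricted_mode, can_read.
can_read first appears in round 4.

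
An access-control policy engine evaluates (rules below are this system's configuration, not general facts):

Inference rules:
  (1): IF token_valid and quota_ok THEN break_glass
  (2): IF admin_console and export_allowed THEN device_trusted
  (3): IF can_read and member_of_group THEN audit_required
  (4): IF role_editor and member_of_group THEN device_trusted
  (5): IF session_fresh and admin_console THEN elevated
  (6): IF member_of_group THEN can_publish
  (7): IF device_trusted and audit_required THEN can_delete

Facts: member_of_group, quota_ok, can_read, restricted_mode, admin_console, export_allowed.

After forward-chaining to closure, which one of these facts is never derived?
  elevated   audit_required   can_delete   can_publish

elevated

Round 1 fires (2), (3), (6), giving device_trusted, audit_required, can_publish.
Round 2 fires (7), giving can_delete.
Derived: can_delete (round 2), can_publish (round 1), audit_required (round 1). elevated never appears in any round.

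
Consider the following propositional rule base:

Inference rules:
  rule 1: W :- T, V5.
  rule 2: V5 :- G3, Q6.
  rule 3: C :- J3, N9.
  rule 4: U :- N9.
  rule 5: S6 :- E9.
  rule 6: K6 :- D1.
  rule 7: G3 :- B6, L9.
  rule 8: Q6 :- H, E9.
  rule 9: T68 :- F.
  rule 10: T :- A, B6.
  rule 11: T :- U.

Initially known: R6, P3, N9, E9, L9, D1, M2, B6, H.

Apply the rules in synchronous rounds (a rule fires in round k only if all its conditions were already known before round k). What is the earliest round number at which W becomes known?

3

Round 1: rule 4 [U :- N9.]; rule 5 [S6 :- E9.]; rule 6 [K6 :- D1.]; rule 7 [G3 :- B6, L9.]; rule 8 [Q6 :- H, E9.]. Adds U, S6, K6, G3, Q6.
Round 2: rule 2 [V5 :- G3, Q6.]; rule 11 [T :- U.]. Adds V5, T.
Round 3: rule 1 [W :- T, V5.]. Adds W.
W first appears in round 3.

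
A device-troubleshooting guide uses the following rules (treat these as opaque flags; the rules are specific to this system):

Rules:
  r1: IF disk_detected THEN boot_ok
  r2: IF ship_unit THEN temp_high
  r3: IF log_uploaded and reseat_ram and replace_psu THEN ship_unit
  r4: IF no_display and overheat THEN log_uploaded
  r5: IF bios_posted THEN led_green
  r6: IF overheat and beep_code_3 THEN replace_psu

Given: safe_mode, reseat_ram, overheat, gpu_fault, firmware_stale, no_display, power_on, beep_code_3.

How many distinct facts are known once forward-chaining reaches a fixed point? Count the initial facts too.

Round 1: r4 [IF no_display and overheat THEN log_uploaded]; r6 [IF overheat and beep_code_3 THEN replace_psu]. Adds log_uploaded, replace_psu.
Round 2: r3 [IF log_uploaded and reseat_ram and replace_psu THEN ship_unit]. Adds ship_unit.
Round 3: r2 [IF ship_unit THEN temp_high]. Adds temp_high.
Closure: {beep_code_3, firmware_stale, gpu_fault, log_uploaded, no_display, overheat, power_on, replace_psu, reseat_ram, safe_mode, ship_unit, temp_high} — 12 facts.

12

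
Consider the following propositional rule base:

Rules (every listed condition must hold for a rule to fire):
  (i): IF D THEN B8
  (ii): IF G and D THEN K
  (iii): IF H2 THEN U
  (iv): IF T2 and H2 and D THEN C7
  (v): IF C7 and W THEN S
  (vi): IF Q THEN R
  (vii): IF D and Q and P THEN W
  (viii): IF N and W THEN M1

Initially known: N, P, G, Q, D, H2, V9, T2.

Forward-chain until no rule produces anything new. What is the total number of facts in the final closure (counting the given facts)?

16

Round 1 fires (i), (ii), (iii), (iv), (vi), (vii), giving B8, K, U, C7, R, W.
Round 2 fires (v), (viii), giving S, M1.
Closure: {B8, C7, D, G, H2, K, M1, N, P, Q, R, S, T2, U, V9, W} — 16 facts.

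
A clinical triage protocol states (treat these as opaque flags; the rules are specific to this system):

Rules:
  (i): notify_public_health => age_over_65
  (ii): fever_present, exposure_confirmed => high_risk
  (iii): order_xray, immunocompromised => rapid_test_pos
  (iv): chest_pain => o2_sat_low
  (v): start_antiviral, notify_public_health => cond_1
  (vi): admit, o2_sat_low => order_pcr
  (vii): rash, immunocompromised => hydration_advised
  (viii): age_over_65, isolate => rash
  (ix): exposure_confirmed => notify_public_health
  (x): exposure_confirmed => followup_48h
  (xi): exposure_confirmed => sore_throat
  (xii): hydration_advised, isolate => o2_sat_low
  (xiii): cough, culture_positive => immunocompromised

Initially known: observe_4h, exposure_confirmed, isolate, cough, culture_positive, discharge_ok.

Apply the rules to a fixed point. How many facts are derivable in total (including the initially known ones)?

Round 1 fires (ix), (x), (xi), (xiii), giving notify_public_health, followup_48h, sore_throat, immunocompromised.
Round 2 fires (i), giving age_over_65.
Round 3 fires (viii), giving rash.
Round 4 fires (vii), giving hydration_advised.
Round 5 fires (xii), giving o2_sat_low.
Closure: {age_over_65, cough, culture_positive, discharge_ok, exposure_confirmed, followup_48h, hydration_advised, immunocompromised, isolate, notify_public_health, o2_sat_low, observe_4h, rash, sore_throat} — 14 facts.

14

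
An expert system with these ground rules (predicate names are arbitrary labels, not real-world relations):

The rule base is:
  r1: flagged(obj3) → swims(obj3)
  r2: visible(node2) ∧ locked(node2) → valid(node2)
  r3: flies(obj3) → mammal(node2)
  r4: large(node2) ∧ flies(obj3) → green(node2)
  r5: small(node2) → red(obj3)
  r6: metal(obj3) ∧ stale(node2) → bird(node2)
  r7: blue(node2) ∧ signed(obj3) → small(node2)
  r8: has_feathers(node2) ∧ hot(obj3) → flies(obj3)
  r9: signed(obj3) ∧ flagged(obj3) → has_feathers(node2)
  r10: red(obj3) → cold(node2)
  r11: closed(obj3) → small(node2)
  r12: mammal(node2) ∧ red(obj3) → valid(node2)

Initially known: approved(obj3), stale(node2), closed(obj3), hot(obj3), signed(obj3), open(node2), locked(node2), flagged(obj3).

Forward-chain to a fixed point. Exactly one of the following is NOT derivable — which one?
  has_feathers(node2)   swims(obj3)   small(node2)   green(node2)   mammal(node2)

green(node2)

Round 1 — r1, r9, r11, derive swims(obj3), has_feathers(node2), small(node2).
Round 2 — r5, r8, derive red(obj3), flies(obj3).
Round 3 — r3, r10, derive mammal(node2), cold(node2).
Round 4 — r12, derive valid(node2).
Derived: has_feathers(node2) (round 1), swims(obj3) (round 1), small(node2) (round 1), mammal(node2) (round 3). green(node2) never appears in any round.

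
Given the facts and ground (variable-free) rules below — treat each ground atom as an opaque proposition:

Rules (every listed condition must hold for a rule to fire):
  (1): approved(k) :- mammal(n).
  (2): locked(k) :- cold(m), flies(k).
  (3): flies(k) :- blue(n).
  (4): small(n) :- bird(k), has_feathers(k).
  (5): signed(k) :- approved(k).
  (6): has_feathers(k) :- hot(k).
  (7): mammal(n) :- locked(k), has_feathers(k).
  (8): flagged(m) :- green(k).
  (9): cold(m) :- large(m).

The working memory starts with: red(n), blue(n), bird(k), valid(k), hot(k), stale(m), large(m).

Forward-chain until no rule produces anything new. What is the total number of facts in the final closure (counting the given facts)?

15

Round 1 fires (3), (6), (9), giving flies(k), has_feathers(k), cold(m).
Round 2 fires (2), (4), giving locked(k), small(n).
Round 3 fires (7), giving mammal(n).
Round 4 fires (1), giving approved(k).
Round 5 fires (5), giving signed(k).
Closure: {approved(k), bird(k), blue(n), cold(m), flies(k), has_feathers(k), hot(k), large(m), locked(k), mammal(n), red(n), signed(k), small(n), stale(m), valid(k)} — 15 facts.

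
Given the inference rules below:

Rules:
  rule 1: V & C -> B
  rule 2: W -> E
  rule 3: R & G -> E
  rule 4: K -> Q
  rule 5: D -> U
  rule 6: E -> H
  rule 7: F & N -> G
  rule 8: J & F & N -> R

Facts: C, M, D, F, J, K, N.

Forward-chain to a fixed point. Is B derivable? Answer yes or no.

no

Round 1 fires rule 4, rule 5, rule 7, rule 8, giving Q, U, G, R.
Round 2 fires rule 3, giving E.
Round 3 fires rule 6, giving H.
Fixed point reached. B is concluded only by rule 1; rule 1 needs V (never derived).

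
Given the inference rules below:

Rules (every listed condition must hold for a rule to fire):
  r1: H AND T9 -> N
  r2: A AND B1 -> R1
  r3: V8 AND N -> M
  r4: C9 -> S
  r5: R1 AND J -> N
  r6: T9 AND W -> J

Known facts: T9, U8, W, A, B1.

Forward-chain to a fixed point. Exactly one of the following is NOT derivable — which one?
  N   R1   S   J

S

[1] r2 [A AND B1 -> R1]; r6 [T9 AND W -> J]. ⇒ new: R1, J.
[2] r5 [R1 AND J -> N]. ⇒ new: N.
Derived: J (round 1), R1 (round 1), N (round 2). S never appears in any round.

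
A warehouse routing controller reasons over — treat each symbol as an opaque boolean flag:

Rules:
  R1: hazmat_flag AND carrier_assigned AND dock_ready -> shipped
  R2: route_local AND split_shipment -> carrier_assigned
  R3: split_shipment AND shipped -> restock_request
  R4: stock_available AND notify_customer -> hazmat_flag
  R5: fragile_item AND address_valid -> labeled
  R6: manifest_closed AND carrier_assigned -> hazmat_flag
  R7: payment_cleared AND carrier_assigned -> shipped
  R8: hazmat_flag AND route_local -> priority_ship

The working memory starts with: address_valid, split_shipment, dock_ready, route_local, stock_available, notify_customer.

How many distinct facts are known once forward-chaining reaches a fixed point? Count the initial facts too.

[1] R2 [route_local AND split_shipment -> carrier_assigned]; R4 [stock_available AND notify_customer -> hazmat_flag]. ⇒ new: carrier_assigned, hazmat_flag.
[2] R1 [hazmat_flag AND carrier_assigned AND dock_ready -> shipped]; R8 [hazmat_flag AND route_local -> priority_ship]. ⇒ new: shipped, priority_ship.
[3] R3 [split_shipment AND shipped -> restock_request]. ⇒ new: restock_request.
Closure: {address_valid, carrier_assigned, dock_ready, hazmat_flag, notify_customer, priority_ship, restock_request, route_local, shipped, split_shipment, stock_available} — 11 facts.

11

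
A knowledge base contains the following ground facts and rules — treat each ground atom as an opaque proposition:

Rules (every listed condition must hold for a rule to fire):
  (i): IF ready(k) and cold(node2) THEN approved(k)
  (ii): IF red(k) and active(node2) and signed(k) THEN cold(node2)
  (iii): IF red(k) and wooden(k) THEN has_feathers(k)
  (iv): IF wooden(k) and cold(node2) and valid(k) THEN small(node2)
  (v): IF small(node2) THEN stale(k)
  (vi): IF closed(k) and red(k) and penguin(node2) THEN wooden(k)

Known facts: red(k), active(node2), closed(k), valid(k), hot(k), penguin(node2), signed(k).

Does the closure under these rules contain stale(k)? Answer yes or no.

[1] (ii) [IF red(k) and active(node2) and signed(k) THEN cold(node2)]; (vi) [IF closed(k) and red(k) and penguin(node2) THEN wooden(k)]. ⇒ new: cold(node2), wooden(k).
[2] (iii) [IF red(k) and wooden(k) THEN has_feathers(k)]; (iv) [IF wooden(k) and cold(node2) and valid(k) THEN small(node2)]. ⇒ new: has_feathers(k), small(node2).
[3] (v) [IF small(node2) THEN stale(k)]. ⇒ new: stale(k).
stale(k) appears in round 3, so it is derivable.

yes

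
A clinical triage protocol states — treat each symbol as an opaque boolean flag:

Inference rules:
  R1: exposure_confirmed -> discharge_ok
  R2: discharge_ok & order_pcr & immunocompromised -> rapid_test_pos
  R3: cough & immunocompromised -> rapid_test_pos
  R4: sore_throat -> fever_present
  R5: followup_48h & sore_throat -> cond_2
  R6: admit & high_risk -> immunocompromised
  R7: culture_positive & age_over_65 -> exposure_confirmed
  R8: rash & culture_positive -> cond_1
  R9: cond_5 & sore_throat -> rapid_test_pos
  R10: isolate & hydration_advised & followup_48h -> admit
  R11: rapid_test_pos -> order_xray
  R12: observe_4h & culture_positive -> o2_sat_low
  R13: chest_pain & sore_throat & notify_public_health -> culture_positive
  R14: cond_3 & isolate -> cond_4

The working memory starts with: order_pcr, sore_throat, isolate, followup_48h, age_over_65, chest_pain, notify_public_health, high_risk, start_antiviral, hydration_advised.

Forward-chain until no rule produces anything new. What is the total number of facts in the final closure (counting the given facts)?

Round 1: R4 [sore_throat -> fever_present]; R5 [followup_48h & sore_throat -> cond_2]; R10 [isolate & hydration_advised & followup_48h -> admit]; R13 [chest_pain & sore_throat & notify_public_health -> culture_positive]. Adds fever_present, cond_2, admit, culture_positive.
Round 2: R6 [admit & high_risk -> immunocompromised]; R7 [culture_positive & age_over_65 -> exposure_confirmed]. Adds immunocompromised, exposure_confirmed.
Round 3: R1 [exposure_confirmed -> discharge_ok]. Adds discharge_ok.
Round 4: R2 [discharge_ok & order_pcr & immunocompromised -> rapid_test_pos]. Adds rapid_test_pos.
Round 5: R11 [rapid_test_pos -> order_xray]. Adds order_xray.
Closure: {admit, age_over_65, chest_pain, cond_2, culture_positive, discharge_ok, exposure_confirmed, fever_present, followup_48h, high_risk, hydration_advised, immunocompromised, isolate, notify_public_health, order_pcr, order_xray, rapid_test_pos, sore_throat, start_antiviral} — 19 facts.

19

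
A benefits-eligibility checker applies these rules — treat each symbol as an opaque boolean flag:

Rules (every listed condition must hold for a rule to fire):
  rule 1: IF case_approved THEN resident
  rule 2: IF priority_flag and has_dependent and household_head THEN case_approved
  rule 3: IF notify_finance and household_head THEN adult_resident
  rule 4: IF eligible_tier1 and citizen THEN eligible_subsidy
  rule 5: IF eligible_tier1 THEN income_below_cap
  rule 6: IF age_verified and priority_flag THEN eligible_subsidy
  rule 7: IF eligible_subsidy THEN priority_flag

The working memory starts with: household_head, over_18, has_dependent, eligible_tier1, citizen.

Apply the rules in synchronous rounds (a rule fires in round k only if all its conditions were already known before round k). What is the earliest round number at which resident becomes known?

Round 1: rule 4 [IF eligible_tier1 and citizen THEN eligible_subsidy]; rule 5 [IF eligible_tier1 THEN income_below_cap]. Adds eligible_subsidy, income_below_cap.
Round 2: rule 7 [IF eligible_subsidy THEN priority_flag]. Adds priority_flag.
Round 3: rule 2 [IF priority_flag and has_dependent and household_head THEN case_approved]. Adds case_approved.
Round 4: rule 1 [IF case_approved THEN resident]. Adds resident.
resident first appears in round 4.

4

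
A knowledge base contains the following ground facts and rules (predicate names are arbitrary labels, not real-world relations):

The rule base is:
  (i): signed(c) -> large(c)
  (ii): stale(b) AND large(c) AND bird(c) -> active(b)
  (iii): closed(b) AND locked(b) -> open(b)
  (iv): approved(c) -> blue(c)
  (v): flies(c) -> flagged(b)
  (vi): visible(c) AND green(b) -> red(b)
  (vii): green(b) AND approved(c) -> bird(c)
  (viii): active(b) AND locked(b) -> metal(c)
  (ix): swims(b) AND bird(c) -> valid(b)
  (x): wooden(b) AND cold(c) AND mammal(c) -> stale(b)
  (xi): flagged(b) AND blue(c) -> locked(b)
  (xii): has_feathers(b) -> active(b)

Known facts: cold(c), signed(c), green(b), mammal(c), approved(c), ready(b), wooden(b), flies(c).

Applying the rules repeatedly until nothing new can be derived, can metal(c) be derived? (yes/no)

yes

Round 1: (i) [signed(c) -> large(c)]; (iv) [approved(c) -> blue(c)]; (v) [flies(c) -> flagged(b)]; (vii) [green(b) AND approved(c) -> bird(c)]; (x) [wooden(b) AND cold(c) AND mammal(c) -> stale(b)]. New: large(c), blue(c), flagged(b), bird(c), stale(b).
Round 2: (ii) [stale(b) AND large(c) AND bird(c) -> active(b)]; (xi) [flagged(b) AND blue(c) -> locked(b)]. New: active(b), locked(b).
Round 3: (viii) [active(b) AND locked(b) -> metal(c)]. New: metal(c).
metal(c) appears in round 3, so it is derivable.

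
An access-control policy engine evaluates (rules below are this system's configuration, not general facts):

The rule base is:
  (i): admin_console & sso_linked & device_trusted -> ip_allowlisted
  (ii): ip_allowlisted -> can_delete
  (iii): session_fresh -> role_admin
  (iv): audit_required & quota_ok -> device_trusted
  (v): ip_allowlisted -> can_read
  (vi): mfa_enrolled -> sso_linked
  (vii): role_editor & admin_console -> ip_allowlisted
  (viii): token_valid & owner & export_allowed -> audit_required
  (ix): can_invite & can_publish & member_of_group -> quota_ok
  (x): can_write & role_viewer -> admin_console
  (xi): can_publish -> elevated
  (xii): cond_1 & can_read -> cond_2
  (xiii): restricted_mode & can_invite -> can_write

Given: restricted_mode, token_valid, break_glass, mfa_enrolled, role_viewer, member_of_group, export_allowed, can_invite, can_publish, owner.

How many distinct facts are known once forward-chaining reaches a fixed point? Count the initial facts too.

[1] (vi) [mfa_enrolled -> sso_linked]; (viii) [token_valid & owner & export_allowed -> audit_required]; (ix) [can_invite & can_publish & member_of_group -> quota_ok]; (xi) [can_publish -> elevated]; (xiii) [restricted_mode & can_invite -> can_write]. ⇒ new: sso_linked, audit_required, quota_ok, elevated, can_write.
[2] (iv) [audit_required & quota_ok -> device_trusted]; (x) [can_write & role_viewer -> admin_console]. ⇒ new: device_trusted, admin_console.
[3] (i) [admin_console & sso_linked & device_trusted -> ip_allowlisted]. ⇒ new: ip_allowlisted.
[4] (ii) [ip_allowlisted -> can_delete]; (v) [ip_allowlisted -> can_read]. ⇒ new: can_delete, can_read.
Closure: {admin_console, audit_required, break_glass, can_delete, can_invite, can_publish, can_read, can_write, device_trusted, elevated, export_allowed, ip_allowlisted, member_of_group, mfa_enrolled, owner, quota_ok, restricted_mode, role_viewer, sso_linked, token_valid} — 20 facts.

20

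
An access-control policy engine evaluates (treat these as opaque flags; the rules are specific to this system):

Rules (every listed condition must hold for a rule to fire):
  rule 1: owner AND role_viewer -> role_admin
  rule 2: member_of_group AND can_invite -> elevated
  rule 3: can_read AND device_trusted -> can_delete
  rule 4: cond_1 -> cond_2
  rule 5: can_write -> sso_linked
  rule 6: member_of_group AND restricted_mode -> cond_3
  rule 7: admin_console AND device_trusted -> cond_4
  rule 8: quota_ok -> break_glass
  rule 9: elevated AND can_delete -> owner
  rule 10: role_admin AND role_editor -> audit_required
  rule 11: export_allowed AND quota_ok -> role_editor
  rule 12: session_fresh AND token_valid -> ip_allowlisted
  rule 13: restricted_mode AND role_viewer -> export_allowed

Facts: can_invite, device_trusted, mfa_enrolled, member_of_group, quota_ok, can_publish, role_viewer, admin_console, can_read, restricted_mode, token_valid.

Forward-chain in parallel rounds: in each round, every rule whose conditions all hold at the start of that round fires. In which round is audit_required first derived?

4

[1] rule 2 [member_of_group AND can_invite -> elevated]; rule 3 [can_read AND device_trusted -> can_delete]; rule 6 [member_of_group AND restricted_mode -> cond_3]; rule 7 [admin_console AND device_trusted -> cond_4]; rule 8 [quota_ok -> break_glass]; rule 13 [restricted_mode AND role_viewer -> export_allowed]. ⇒ new: elevated, can_delete, cond_3, cond_4, break_glass, export_allowed.
[2] rule 9 [elevated AND can_delete -> owner]; rule 11 [export_allowed AND quota_ok -> role_editor]. ⇒ new: owner, role_editor.
[3] rule 1 [owner AND role_viewer -> role_admin]. ⇒ new: role_admin.
[4] rule 10 [role_admin AND role_editor -> audit_required]. ⇒ new: audit_required.
audit_required first appears in round 4.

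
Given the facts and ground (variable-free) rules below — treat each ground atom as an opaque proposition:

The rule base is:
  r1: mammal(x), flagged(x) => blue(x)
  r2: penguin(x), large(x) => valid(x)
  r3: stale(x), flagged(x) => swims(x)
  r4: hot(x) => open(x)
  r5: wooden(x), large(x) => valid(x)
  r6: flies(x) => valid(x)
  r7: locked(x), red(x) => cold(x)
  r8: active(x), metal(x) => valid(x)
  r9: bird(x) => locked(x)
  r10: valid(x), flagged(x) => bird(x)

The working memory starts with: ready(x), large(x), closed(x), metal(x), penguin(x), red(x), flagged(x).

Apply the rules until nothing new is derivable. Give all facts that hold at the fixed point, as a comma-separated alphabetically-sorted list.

Round 1: r2 [penguin(x), large(x) => valid(x)]. New: valid(x).
Round 2: r10 [valid(x), flagged(x) => bird(x)]. New: bird(x).
Round 3: r9 [bird(x) => locked(x)]. New: locked(x).
Round 4: r7 [locked(x), red(x) => cold(x)]. New: cold(x).

bird(x), closed(x), cold(x), flagged(x), large(x), locked(x), metal(x), penguin(x), ready(x), red(x), valid(x)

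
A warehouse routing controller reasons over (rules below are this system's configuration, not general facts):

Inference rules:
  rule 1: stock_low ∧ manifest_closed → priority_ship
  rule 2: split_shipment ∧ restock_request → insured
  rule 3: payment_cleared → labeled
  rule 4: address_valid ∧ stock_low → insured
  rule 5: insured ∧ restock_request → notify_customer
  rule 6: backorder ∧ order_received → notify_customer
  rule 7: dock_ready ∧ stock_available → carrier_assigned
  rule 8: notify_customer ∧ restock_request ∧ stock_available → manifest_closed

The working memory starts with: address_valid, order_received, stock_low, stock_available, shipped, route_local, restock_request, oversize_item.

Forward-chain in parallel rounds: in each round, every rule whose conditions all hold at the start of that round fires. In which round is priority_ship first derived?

[1] rule 4 [address_valid ∧ stock_low → insured]. ⇒ new: insured.
[2] rule 5 [insured ∧ restock_request → notify_customer]. ⇒ new: notify_customer.
[3] rule 8 [notify_customer ∧ restock_request ∧ stock_available → manifest_closed]. ⇒ new: manifest_closed.
[4] rule 1 [stock_low ∧ manifest_closed → priority_ship]. ⇒ new: priority_ship.
priority_ship first appears in round 4.

4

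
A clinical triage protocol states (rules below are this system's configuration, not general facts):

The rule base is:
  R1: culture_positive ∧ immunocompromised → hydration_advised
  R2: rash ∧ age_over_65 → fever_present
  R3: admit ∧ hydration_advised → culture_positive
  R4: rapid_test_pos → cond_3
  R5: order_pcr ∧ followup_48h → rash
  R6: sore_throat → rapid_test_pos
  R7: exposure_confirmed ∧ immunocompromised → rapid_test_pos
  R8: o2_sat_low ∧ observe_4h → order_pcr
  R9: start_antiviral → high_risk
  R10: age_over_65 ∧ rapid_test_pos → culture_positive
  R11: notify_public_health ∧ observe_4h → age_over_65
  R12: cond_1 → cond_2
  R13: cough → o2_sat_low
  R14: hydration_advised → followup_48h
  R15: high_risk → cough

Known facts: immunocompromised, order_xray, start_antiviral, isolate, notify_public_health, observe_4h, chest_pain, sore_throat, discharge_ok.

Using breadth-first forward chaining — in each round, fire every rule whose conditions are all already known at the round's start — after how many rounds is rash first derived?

[1] R6 [sore_throat → rapid_test_pos]; R9 [start_antiviral → high_risk]; R11 [notify_public_health ∧ observe_4h → age_over_65]. ⇒ new: rapid_test_pos, high_risk, age_over_65.
[2] R4 [rapid_test_pos → cond_3]; R10 [age_over_65 ∧ rapid_test_pos → culture_positive]; R15 [high_risk → cough]. ⇒ new: cond_3, culture_positive, cough.
[3] R1 [culture_positive ∧ immunocompromised → hydration_advised]; R13 [cough → o2_sat_low]. ⇒ new: hydration_advised, o2_sat_low.
[4] R8 [o2_sat_low ∧ observe_4h → order_pcr]; R14 [hydration_advised → followup_48h]. ⇒ new: order_pcr, followup_48h.
[5] R5 [order_pcr ∧ followup_48h → rash]. ⇒ new: rash.
rash first appears in round 5.

5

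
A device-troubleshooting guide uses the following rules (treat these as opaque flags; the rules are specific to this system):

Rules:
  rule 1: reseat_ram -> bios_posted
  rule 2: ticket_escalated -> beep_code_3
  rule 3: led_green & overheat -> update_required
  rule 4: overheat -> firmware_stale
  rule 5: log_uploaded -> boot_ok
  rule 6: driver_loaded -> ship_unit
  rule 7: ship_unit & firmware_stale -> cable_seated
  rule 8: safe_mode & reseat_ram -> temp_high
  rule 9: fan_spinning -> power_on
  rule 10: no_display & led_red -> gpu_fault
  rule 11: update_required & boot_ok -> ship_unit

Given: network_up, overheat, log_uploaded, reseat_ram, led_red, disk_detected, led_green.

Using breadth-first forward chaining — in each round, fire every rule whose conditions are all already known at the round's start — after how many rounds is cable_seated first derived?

[1] rule 1 [reseat_ram -> bios_posted]; rule 3 [led_green & overheat -> update_required]; rule 4 [overheat -> firmware_stale]; rule 5 [log_uploaded -> boot_ok]. ⇒ new: bios_posted, update_required, firmware_stale, boot_ok.
[2] rule 11 [update_required & boot_ok -> ship_unit]. ⇒ new: ship_unit.
[3] rule 7 [ship_unit & firmware_stale -> cable_seated]. ⇒ new: cable_seated.
cable_seated first appears in round 3.

3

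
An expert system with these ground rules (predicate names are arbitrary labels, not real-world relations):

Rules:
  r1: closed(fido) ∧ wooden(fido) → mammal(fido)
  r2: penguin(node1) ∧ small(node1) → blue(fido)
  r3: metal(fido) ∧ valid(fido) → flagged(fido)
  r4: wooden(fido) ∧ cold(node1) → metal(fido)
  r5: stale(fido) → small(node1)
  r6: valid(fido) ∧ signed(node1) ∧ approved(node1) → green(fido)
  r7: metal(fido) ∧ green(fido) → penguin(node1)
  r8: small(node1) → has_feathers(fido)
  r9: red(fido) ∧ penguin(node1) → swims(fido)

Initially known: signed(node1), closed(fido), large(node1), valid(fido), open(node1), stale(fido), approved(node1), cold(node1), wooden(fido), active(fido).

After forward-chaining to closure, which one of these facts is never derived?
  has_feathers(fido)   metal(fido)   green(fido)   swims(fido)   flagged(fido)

swims(fido)

[1] r1 [closed(fido) ∧ wooden(fido) → mammal(fido)]; r4 [wooden(fido) ∧ cold(node1) → metal(fido)]; r5 [stale(fido) → small(node1)]; r6 [valid(fido) ∧ signed(node1) ∧ approved(node1) → green(fido)]. ⇒ new: mammal(fido), metal(fido), small(node1), green(fido).
[2] r3 [metal(fido) ∧ valid(fido) → flagged(fido)]; r7 [metal(fido) ∧ green(fido) → penguin(node1)]; r8 [small(node1) → has_feathers(fido)]. ⇒ new: flagged(fido), penguin(node1), has_feathers(fido).
[3] r2 [penguin(node1) ∧ small(node1) → blue(fido)]. ⇒ new: blue(fido).
Derived: flagged(fido) (round 2), metal(fido) (round 1), green(fido) (round 1), has_feathers(fido) (round 2). swims(fido) never appears in any round.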